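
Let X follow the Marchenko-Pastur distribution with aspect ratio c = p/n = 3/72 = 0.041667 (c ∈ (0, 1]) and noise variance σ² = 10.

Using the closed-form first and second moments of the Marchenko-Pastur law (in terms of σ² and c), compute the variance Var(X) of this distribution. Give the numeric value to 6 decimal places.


Recall the MP moments m_1 = E[X] = σ² and m_2 = E[X²] = σ⁴ (1 + c).
m_1 = E[X] = σ² = 10, so m_1² = 100.
m_2 = E[X²] = σ⁴ (1 + c) = 100 · (1 + 0.041667) = 100 · 1.041667 = 104.166667.
(Note m_2 − m_1² simplifies to c · σ⁴ = 0.041667 · 100.)

Var(X) = m_2 − m_1² = 104.166667 − 100 = 4.166667.


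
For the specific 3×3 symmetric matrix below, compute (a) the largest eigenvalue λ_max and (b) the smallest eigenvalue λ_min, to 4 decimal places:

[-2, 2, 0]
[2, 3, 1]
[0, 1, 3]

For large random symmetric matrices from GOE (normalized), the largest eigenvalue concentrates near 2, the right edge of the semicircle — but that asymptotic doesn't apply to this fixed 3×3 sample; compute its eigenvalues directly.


Since M is real symmetric, all three eigenvalues are real; they are the roots of det(λI − M) = λ³ − (tr M) λ² + s λ − det M, where s is the sum of the principal 2×2 minors.
tr M = -2 + 3 + 3 = 4.
s = ((-2)·3 − 2²) + ((-2)·3 − 0²) + (3·3 − 1²) = -10 + (-6) + 8 = -8.
det M (expand along row 1) = (-2)·8 − 2·6 + 0·2 = -28.
Characteristic polynomial: λ³ − 4λ² − 8λ + 28 = 0.
Substitute λ = y + (tr M)/3 = y + 1.333333 to remove the quadratic term: y³ + p·y + q = 0 with p = s − (tr M)²/3 = -13.333333 and q = −2(tr M)³/27 + (tr M)·s/3 − det M = 12.592593.
Three real roots ⇒ use the trigonometric (Viète) form: r = 2√(−p/3) = 4.216370, φ = arccos(3q/(p·r)) = arccos(-0.671984) = 2.307681 rad.
y_k = r·cos(φ/3 − 2πk/3) for k = 0, 1, 2 gives y = 3.029245, 1.025277, -4.054522.
λ_k = y_k + 1.333333 gives λ = 4.3626, 2.3586, -2.7212 (check: the sum is 4.0000 = tr M).

Hence λ_max = 4.3626 and λ_min = -2.7212.


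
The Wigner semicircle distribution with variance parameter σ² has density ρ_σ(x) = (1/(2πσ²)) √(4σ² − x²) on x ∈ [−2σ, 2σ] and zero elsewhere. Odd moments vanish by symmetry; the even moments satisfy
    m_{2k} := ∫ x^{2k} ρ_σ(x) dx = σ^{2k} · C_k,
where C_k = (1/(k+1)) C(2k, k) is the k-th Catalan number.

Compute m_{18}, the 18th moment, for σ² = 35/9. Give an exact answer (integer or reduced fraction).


By the scaled semicircle moment identity, m_{2k} = σ^{2k} · C_k with k = 9.
C_9 = (1/(k+1)) · C(2k, k) = (1/10) · C(18, 9) = (1/10) · 48620 = 4862.
σ^{2k} = (σ²)^k = (35/9)^9 = 78815638671875/387420489.

Therefore m_{18} = σ^{18} · C_9 = (78815638671875/387420489) · 4862 = 383201635222656250/387420489.


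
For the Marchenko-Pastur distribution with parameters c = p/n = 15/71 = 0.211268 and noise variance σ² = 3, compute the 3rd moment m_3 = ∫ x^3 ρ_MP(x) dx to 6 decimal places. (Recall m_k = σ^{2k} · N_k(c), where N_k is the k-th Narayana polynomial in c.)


E[X³] = σ⁶ (1 + 3c + c²) (third MP moment). With σ² = 3 (so σ⁶ = 27) and c = 15/71 = 0.211268: E[X³] = 27 · (1 + 3·0.211268 + (0.211268)²) = 27 · 1.678437.

So E[X^3] = 45.317794.


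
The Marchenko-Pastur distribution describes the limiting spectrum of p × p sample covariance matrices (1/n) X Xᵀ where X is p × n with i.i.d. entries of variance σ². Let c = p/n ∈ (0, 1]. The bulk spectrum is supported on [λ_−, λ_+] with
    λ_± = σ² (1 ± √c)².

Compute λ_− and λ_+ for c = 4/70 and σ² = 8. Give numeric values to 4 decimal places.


c = 4/70 = 0.057143; √c = 0.239046.
λ_− = σ² (1 − √c)² = 8 · (1 − 0.239046)² = 8 · (0.760954)² = 4.632411.
λ_+ = σ² (1 + √c)² = 8 · (1 + 0.239046)² = 8 · (1.239046)² = 12.281874.

Rounded to 4 decimal places: λ_− ≈ 4.6324, λ_+ ≈ 12.2819.


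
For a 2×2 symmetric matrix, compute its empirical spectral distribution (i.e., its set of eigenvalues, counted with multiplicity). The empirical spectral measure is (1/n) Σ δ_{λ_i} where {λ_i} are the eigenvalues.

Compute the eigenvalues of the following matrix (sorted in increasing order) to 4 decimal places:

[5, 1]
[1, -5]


Since M is real symmetric, both eigenvalues are real; they are the roots of det(λI − M) = λ² − (tr M) λ + det M.
tr M = 5 + (-5) = 0.
det M = 5·(-5) − 1² = -25 − 1 = -26.
Characteristic polynomial: λ² − 26 = 0.
Discriminant Δ = (tr M)² − 4·det M = 0 − (-104) = 104; √Δ = 10.198039.
λ = (tr M ± √Δ)/2 = (0 ± 10.198039)/2, giving (tr M − √Δ)/2 = -5.0990 and (tr M + √Δ)/2 = 5.0990.

Eigenvalues sorted in increasing order: [-5.0990, 5.0990].


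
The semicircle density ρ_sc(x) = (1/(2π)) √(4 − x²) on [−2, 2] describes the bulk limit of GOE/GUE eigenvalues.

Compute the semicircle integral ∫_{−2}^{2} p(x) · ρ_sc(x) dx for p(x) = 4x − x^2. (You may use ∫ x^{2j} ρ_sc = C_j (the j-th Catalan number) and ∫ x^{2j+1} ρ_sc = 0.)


Write p(x) = Σ a_i x^i, split into monomials and integrate each against ρ_sc separately.
Using ∫ x^{2j} ρ_sc = C_j = (1/(j+1)) C(2j, j) (Catalan numbers) and ∫ x^{2j+1} ρ_sc = 0 (odd monomials vanish by symmetry):
  i = 1 (odd): ∫ x^1 ρ_sc = 0 (vanishes)
  i = 2 (even): a_2 · C_{1} = -1 · 1 = -1

Summing the contributions: ∫_{−2}^{2} p(x) ρ_sc(x) dx = -1.


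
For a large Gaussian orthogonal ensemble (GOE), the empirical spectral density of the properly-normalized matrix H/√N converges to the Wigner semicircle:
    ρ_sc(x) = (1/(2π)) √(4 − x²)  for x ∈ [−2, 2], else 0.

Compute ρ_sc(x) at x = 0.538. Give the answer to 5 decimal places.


ρ_sc(x) = (1/(2π)) √(4 − x²). With x = 0.538:
  4 − x² = 4 − (0.538)² = 4 − 0.289444 = 3.710556.
  √(4 − x²) = 1.926280.
  1/(2π) = 0.159155.
  ρ_sc(0.538) = 0.159155 · 1.926280 = 0.306577.

Rounded to 5 decimal places: ρ_sc(0.538) ≈ 0.30658.


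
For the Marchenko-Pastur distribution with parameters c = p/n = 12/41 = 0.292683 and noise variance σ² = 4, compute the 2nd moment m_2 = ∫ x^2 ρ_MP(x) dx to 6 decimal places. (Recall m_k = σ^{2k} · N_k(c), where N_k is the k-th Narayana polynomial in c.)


E[X²] = σ⁴ (1 + c) (second MP moment). With σ² = 4 (so σ⁴ = 16) and c = 12/41 = 0.292683: E[X²] = 16 · (1 + 0.292683) = 16 · 1.292683.

So E[X^2] = 20.682927.


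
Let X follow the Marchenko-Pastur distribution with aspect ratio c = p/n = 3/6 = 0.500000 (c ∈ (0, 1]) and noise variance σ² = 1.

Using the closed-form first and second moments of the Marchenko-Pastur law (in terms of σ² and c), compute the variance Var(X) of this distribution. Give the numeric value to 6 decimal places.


Recall the MP moments m_1 = E[X] = σ² and m_2 = E[X²] = σ⁴ (1 + c).
m_1 = E[X] = σ² = 1, so m_1² = 1.
m_2 = E[X²] = σ⁴ (1 + c) = 1 · (1 + 0.500000) = 1 · 1.500000 = 1.500000.
(Note m_2 − m_1² simplifies to c · σ⁴ = 0.500000 · 1.)

Var(X) = m_2 − m_1² = 1.500000 − 1 = 0.500000.


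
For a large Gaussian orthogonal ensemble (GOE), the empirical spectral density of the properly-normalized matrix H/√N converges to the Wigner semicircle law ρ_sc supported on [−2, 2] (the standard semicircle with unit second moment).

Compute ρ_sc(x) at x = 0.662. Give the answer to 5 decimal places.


ρ_sc(x) = (1/(2π)) √(4 − x²). With x = 0.662:
  4 − x² = 4 − (0.662)² = 4 − 0.438244 = 3.561756.
  √(4 − x²) = 1.887262.
  1/(2π) = 0.159155.
  ρ_sc(0.662) = 0.159155 · 1.887262 = 0.300367.

Rounded to 5 decimal places: ρ_sc(0.662) ≈ 0.30037.


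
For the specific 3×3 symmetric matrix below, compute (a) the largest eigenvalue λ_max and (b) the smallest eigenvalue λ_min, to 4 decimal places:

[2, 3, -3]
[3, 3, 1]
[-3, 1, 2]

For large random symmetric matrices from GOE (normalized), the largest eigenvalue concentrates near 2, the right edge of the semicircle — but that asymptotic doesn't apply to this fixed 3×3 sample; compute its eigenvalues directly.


Since M is real symmetric, all three eigenvalues are real; they are the roots of det(λI − M) = λ³ − (tr M) λ² + s λ − det M, where s is the sum of the principal 2×2 minors.
tr M = 2 + 3 + 2 = 7.
s = (2·3 − 3²) + (2·2 − (-3)²) + (3·2 − 1²) = -3 + (-5) + 5 = -3.
det M (expand along row 1) = 2·5 − 3·9 + (-3)·12 = -53.
Characteristic polynomial: λ³ − 7λ² − 3λ + 53 = 0.
Substitute λ = y + (tr M)/3 = y + 2.333333 to remove the quadratic term: y³ + p·y + q = 0 with p = s − (tr M)²/3 = -19.333333 and q = −2(tr M)³/27 + (tr M)·s/3 − det M = 20.592593.
Three real roots ⇒ use the trigonometric (Viète) form: r = 2√(−p/3) = 5.077182, φ = arccos(3q/(p·r)) = arccos(-0.629365) = 2.251533 rad.
y_k = r·cos(φ/3 − 2πk/3) for k = 0, 1, 2 gives y = 3.713149, 1.142213, -4.855362.
λ_k = y_k + 2.333333 gives λ = 6.0465, 3.4755, -2.5220 (check: the sum is 7.0000 = tr M).

Hence λ_max = 6.0465 and λ_min = -2.5220.


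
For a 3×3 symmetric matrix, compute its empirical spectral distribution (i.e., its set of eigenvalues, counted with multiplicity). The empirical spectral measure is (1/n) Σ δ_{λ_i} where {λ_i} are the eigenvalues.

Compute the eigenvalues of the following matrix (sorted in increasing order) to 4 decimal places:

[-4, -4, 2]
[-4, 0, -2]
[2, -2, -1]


Since M is real symmetric, all three eigenvalues are real; they are the roots of det(λI − M) = λ³ − (tr M) λ² + s λ − det M, where s is the sum of the principal 2×2 minors.
tr M = -4 + 0 + (-1) = -5.
s = ((-4)·0 − (-4)²) + ((-4)·(-1) − 2²) + (0·(-1) − (-2)²) = -16 + 0 + (-4) = -20.
det M (expand along row 1) = (-4)·(-4) − (-4)·8 + 2·8 = 64.
Characteristic polynomial: λ³ + 5λ² − 20λ − 64 = 0.
Substitute λ = y + (tr M)/3 = y − 1.666667 to remove the quadratic term: y³ + p·y + q = 0 with p = s − (tr M)²/3 = -28.333333 and q = −2(tr M)³/27 + (tr M)·s/3 − det M = -21.407407.
Three real roots ⇒ use the trigonometric (Viète) form: r = 2√(−p/3) = 6.146363, φ = arccos(3q/(p·r)) = arccos(0.368782) = 1.193098 rad.
y_k = r·cos(φ/3 − 2πk/3) for k = 0, 1, 2 gives y = 5.666667, -0.771781, -4.894886.
λ_k = y_k − 1.666667 gives λ = 4.0000, -2.4384, -6.5616 (check: the sum is -5.0000 = tr M).

Eigenvalues sorted in increasing order: [-6.5616, -2.4384, 4.0000].


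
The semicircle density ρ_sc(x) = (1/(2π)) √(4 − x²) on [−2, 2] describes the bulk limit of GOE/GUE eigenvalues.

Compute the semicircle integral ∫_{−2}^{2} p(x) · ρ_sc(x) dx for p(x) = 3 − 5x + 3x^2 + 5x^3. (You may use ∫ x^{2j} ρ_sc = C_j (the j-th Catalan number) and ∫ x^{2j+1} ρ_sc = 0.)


Write p(x) = Σ a_i x^i, split into monomials and integrate each against ρ_sc separately.
Using ∫ x^{2j} ρ_sc = C_j = (1/(j+1)) C(2j, j) (Catalan numbers) and ∫ x^{2j+1} ρ_sc = 0 (odd monomials vanish by symmetry):
  i = 0 (even): a_0 · C_{0} = 3 · 1 = 3
  i = 1 (odd): ∫ x^1 ρ_sc = 0 (vanishes)
  i = 2 (even): a_2 · C_{1} = 3 · 1 = 3
  i = 3 (odd): ∫ x^3 ρ_sc = 0 (vanishes)

Summing the contributions: ∫_{−2}^{2} p(x) ρ_sc(x) dx = 3 + 3 = 6.


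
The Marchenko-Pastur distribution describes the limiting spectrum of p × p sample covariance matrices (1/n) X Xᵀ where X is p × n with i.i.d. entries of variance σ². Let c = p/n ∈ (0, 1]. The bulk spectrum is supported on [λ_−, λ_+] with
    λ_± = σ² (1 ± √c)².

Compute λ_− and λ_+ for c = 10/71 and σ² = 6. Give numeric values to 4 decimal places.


c = 10/71 = 0.140845; √c = 0.375293.
λ_− = σ² (1 − √c)² = 6 · (1 − 0.375293)² = 6 · (0.624707)² = 2.341551.
λ_+ = σ² (1 + √c)² = 6 · (1 + 0.375293)² = 6 · (1.375293)² = 11.348590.

Rounded to 4 decimal places: λ_− ≈ 2.3416, λ_+ ≈ 11.3486.


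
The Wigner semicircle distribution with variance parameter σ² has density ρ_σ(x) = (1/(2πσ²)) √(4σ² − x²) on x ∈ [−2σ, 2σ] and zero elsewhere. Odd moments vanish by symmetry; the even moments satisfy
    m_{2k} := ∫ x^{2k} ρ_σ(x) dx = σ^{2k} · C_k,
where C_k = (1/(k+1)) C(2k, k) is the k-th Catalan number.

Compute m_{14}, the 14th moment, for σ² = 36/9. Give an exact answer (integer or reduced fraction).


By the scaled semicircle moment identity, m_{2k} = σ^{2k} · C_k with k = 7.
C_7 = (1/(k+1)) · C(2k, k) = (1/8) · C(14, 7) = (1/8) · 3432 = 429.
σ^{2k} = (σ²)^k = (36/9)^7 = 16384.

Therefore m_{14} = σ^{14} · C_7 = 16384 · 429 = 7028736.


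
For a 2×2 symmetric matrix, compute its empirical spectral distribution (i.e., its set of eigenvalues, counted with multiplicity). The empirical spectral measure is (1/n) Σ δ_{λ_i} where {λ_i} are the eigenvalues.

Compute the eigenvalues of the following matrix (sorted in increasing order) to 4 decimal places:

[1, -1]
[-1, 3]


Since M is real symmetric, both eigenvalues are real; they are the roots of det(λI − M) = λ² − (tr M) λ + det M.
tr M = 1 + 3 = 4.
det M = 1·3 − (-1)² = 3 − 1 = 2.
Characteristic polynomial: λ² − 4λ + 2 = 0.
Discriminant Δ = (tr M)² − 4·det M = 16 − 8 = 8; √Δ = 2.828427.
λ = (tr M ± √Δ)/2 = (4 ± 2.828427)/2, giving (tr M − √Δ)/2 = 0.5858 and (tr M + √Δ)/2 = 3.4142.

Eigenvalues sorted in increasing order: [0.5858, 3.4142].


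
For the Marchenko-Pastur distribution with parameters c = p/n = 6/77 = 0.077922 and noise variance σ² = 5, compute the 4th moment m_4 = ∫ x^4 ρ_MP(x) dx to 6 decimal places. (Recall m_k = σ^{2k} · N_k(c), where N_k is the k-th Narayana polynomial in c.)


E[X⁴] = σ⁸ (1 + 6c + 6c² + c³) (fourth MP moment). With σ² = 5 (so σ⁸ = 625) and c = 6/77 = 0.077922: E[X⁴] = 625 · (1 + 6·0.077922 + 6·(0.077922)² + (0.077922)³) = 625 · 1.504437.

So E[X^4] = 940.272938.


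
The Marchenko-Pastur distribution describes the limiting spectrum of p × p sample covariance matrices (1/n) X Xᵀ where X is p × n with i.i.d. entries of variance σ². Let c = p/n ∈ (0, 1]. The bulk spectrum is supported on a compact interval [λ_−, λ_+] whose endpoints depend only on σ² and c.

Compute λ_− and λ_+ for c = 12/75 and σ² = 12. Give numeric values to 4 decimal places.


c = 12/75 = 0.160000; √c = 0.400000.
λ_− = σ² (1 − √c)² = 12 · (1 − 0.400000)² = 12 · (0.600000)² = 4.320000.
λ_+ = σ² (1 + √c)² = 12 · (1 + 0.400000)² = 12 · (1.400000)² = 23.520000.

Rounded to 4 decimal places: λ_− ≈ 4.3200, λ_+ ≈ 23.5200.


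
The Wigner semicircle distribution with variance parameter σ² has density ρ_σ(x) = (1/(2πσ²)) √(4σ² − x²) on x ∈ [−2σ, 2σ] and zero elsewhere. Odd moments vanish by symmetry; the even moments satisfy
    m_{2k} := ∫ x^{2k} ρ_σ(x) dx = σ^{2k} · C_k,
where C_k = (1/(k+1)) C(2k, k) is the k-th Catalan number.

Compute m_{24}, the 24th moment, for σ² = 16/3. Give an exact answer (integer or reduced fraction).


By the scaled semicircle moment identity, m_{2k} = σ^{2k} · C_k with k = 12.
C_12 = (1/(k+1)) · C(2k, k) = (1/13) · C(24, 12) = (1/13) · 2704156 = 208012.
σ^{2k} = (σ²)^k = (16/3)^12 = 281474976710656/531441.

Therefore m_{24} = σ^{24} · C_12 = (281474976710656/531441) · 208012 = 58550172855536975872/531441.


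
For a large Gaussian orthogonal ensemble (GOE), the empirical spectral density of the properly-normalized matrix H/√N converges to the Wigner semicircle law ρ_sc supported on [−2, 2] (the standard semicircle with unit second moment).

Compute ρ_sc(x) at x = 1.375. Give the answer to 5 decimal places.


ρ_sc(x) = (1/(2π)) √(4 − x²). With x = 1.375:
  4 − x² = 4 − (1.375)² = 4 − 1.890625 = 2.109375.
  √(4 − x²) = 1.452369.
  1/(2π) = 0.159155.
  ρ_sc(1.375) = 0.159155 · 1.452369 = 0.231152.

Rounded to 5 decimal places: ρ_sc(1.375) ≈ 0.23115.


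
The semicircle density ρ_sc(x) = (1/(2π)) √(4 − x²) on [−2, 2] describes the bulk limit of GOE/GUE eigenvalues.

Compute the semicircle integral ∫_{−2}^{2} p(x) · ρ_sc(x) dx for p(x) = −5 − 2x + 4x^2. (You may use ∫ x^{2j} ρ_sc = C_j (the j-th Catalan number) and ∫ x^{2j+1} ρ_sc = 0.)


Write p(x) = Σ a_i x^i, split into monomials and integrate each against ρ_sc separately.
Using ∫ x^{2j} ρ_sc = C_j = (1/(j+1)) C(2j, j) (Catalan numbers) and ∫ x^{2j+1} ρ_sc = 0 (odd monomials vanish by symmetry):
  i = 0 (even): a_0 · C_{0} = -5 · 1 = -5
  i = 1 (odd): ∫ x^1 ρ_sc = 0 (vanishes)
  i = 2 (even): a_2 · C_{1} = 4 · 1 = 4

Summing the contributions: ∫_{−2}^{2} p(x) ρ_sc(x) dx = (-5) + 4 = -1.


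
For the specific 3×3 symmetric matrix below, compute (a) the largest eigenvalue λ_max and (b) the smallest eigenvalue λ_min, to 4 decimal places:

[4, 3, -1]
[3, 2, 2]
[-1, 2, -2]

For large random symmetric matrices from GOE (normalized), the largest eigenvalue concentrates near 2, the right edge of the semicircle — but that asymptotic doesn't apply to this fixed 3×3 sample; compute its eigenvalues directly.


Since M is real symmetric, all three eigenvalues are real; they are the roots of det(λI − M) = λ³ − (tr M) λ² + s λ − det M, where s is the sum of the principal 2×2 minors.
tr M = 4 + 2 + (-2) = 4.
s = (4·2 − 3²) + (4·(-2) − (-1)²) + (2·(-2) − 2²) = -1 + (-9) + (-8) = -18.
det M (expand along row 1) = 4·(-8) − 3·(-4) + (-1)·8 = -28.
Characteristic polynomial: λ³ − 4λ² − 18λ + 28 = 0.
Substitute λ = y + (tr M)/3 = y + 1.333333 to remove the quadratic term: y³ + p·y + q = 0 with p = s − (tr M)²/3 = -23.333333 and q = −2(tr M)³/27 + (tr M)·s/3 − det M = -0.740741.
Three real roots ⇒ use the trigonometric (Viète) form: r = 2√(−p/3) = 5.577734, φ = arccos(3q/(p·r)) = arccos(0.017075) = 1.553721 rad.
y_k = r·cos(φ/3 − 2πk/3) for k = 0, 1, 2 gives y = 4.846254, -0.031747, -4.814507.
λ_k = y_k + 1.333333 gives λ = 6.1796, 1.3016, -3.4812 (check: the sum is 4.0000 = tr M).

Hence λ_max = 6.1796 and λ_min = -3.4812.


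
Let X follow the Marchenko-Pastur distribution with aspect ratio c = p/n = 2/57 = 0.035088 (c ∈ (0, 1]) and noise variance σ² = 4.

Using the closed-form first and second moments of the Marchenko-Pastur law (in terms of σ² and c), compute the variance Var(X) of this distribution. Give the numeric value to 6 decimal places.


Recall the MP moments m_1 = E[X] = σ² and m_2 = E[X²] = σ⁴ (1 + c).
m_1 = E[X] = σ² = 4, so m_1² = 16.
m_2 = E[X²] = σ⁴ (1 + c) = 16 · (1 + 0.035088) = 16 · 1.035088 = 16.561404.
(Note m_2 − m_1² simplifies to c · σ⁴ = 0.035088 · 16.)

Var(X) = m_2 − m_1² = 16.561404 − 16 = 0.561404.


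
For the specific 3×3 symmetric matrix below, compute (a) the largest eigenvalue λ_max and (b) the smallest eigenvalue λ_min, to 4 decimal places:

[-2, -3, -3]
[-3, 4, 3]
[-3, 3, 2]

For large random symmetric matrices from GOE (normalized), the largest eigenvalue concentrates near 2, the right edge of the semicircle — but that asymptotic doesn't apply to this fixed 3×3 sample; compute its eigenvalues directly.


Since M is real symmetric, all three eigenvalues are real; they are the roots of det(λI − M) = λ³ − (tr M) λ² + s λ − det M, where s is the sum of the principal 2×2 minors.
tr M = -2 + 4 + 2 = 4.
s = ((-2)·4 − (-3)²) + ((-2)·2 − (-3)²) + (4·2 − 3²) = -17 + (-13) + (-1) = -31.
det M (expand along row 1) = (-2)·(-1) − (-3)·3 + (-3)·3 = 2.
Characteristic polynomial: λ³ − 4λ² − 31λ − 2 = 0.
Substitute λ = y + (tr M)/3 = y + 1.333333 to remove the quadratic term: y³ + p·y + q = 0 with p = s − (tr M)²/3 = -36.333333 and q = −2(tr M)³/27 + (tr M)·s/3 − det M = -48.074074.
Three real roots ⇒ use the trigonometric (Viète) form: r = 2√(−p/3) = 6.960204, φ = arccos(3q/(p·r)) = arccos(0.570302) = 0.963923 rad.
y_k = r·cos(φ/3 − 2πk/3) for k = 0, 1, 2 gives y = 6.604004, -1.398405, -5.205599.
λ_k = y_k + 1.333333 gives λ = 7.9373, -0.0651, -3.8723 (check: the sum is 4.0000 = tr M).

Hence λ_max = 7.9373 and λ_min = -3.8723.


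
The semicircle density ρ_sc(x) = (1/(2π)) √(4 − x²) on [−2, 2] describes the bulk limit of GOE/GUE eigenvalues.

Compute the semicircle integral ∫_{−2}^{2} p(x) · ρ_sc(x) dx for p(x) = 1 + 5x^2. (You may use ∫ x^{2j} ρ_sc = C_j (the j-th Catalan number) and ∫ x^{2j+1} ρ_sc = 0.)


Write p(x) = Σ a_i x^i, split into monomials and integrate each against ρ_sc separately.
Using ∫ x^{2j} ρ_sc = C_j = (1/(j+1)) C(2j, j) (Catalan numbers) and ∫ x^{2j+1} ρ_sc = 0 (odd monomials vanish by symmetry):
  i = 0 (even): a_0 · C_{0} = 1 · 1 = 1
  i = 2 (even): a_2 · C_{1} = 5 · 1 = 5

Summing the contributions: ∫_{−2}^{2} p(x) ρ_sc(x) dx = 1 + 5 = 6.


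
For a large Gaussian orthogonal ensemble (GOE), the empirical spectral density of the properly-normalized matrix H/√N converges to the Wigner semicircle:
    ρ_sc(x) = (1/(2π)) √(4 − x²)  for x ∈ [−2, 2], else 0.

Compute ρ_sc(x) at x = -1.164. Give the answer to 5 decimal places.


ρ_sc(x) = (1/(2π)) √(4 − x²). With x = -1.164:
  4 − x² = 4 − (-1.164)² = 4 − 1.354896 = 2.645104.
  √(4 − x²) = 1.626378.
  1/(2π) = 0.159155.
  ρ_sc(-1.164) = 0.159155 · 1.626378 = 0.258846.

Rounded to 5 decimal places: ρ_sc(-1.164) ≈ 0.25885.


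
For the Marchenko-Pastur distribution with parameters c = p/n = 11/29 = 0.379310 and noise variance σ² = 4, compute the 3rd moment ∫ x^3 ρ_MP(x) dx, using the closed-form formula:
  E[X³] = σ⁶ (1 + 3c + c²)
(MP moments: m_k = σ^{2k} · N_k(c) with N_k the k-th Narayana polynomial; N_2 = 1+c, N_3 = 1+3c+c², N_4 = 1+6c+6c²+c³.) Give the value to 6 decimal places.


E[X³] = σ⁶ (1 + 3c + c²) (third MP moment). With σ² = 4 (so σ⁶ = 64) and c = 11/29 = 0.379310: E[X³] = 64 · (1 + 3·0.379310 + (0.379310)²) = 64 · 2.281807.

So E[X^3] = 146.035672.


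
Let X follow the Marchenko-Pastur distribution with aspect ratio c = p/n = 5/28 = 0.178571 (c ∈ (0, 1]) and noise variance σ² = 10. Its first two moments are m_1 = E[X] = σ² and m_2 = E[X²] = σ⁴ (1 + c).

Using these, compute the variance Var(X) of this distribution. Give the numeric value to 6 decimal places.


m_1 = E[X] = σ² = 10, so m_1² = 100.
m_2 = E[X²] = σ⁴ (1 + c) = 100 · (1 + 0.178571) = 100 · 1.178571 = 117.857143.
(Note m_2 − m_1² simplifies to c · σ⁴ = 0.178571 · 100.)

Var(X) = m_2 − m_1² = 117.857143 − 100 = 17.857143.


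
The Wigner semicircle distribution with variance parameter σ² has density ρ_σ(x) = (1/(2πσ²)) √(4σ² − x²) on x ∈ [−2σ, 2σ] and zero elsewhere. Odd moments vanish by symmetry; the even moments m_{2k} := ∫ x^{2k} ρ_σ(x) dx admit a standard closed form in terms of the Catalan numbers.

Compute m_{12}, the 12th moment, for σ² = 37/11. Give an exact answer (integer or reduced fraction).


By the scaled semicircle moment identity, m_{2k} = σ^{2k} · C_k with k = 6.
C_6 = (1/(k+1)) · C(2k, k) = (1/7) · C(12, 6) = (1/7) · 924 = 132.
σ^{2k} = (σ²)^k = (37/11)^6 = 2565726409/1771561.

Therefore m_{12} = σ^{12} · C_6 = (2565726409/1771561) · 132 = 30788716908/161051.


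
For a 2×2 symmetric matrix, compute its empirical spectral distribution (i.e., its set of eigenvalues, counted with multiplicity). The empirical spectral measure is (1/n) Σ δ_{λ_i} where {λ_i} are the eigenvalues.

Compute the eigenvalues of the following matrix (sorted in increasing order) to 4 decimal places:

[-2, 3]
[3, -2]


Since M is real symmetric, both eigenvalues are real; they are the roots of det(λI − M) = λ² − (tr M) λ + det M.
tr M = -2 + (-2) = -4.
det M = (-2)·(-2) − 3² = 4 − 9 = -5.
Characteristic polynomial: λ² + 4λ − 5 = 0.
Discriminant Δ = (tr M)² − 4·det M = 16 − (-20) = 36; √Δ = 6.000000.
λ = (tr M ± √Δ)/2 = (-4 ± 6.000000)/2, giving (tr M − √Δ)/2 = -5.0000 and (tr M + √Δ)/2 = 1.0000.

Eigenvalues sorted in increasing order: [-5.0000, 1.0000].


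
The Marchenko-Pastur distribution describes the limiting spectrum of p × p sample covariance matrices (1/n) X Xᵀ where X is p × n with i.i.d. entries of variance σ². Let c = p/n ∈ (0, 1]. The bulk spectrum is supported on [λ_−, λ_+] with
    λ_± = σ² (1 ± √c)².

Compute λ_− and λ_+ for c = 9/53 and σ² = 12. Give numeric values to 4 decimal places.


c = 9/53 = 0.169811; √c = 0.412082.
λ_− = σ² (1 − √c)² = 12 · (1 − 0.412082)² = 12 · (0.587918)² = 4.147775.
λ_+ = σ² (1 + √c)² = 12 · (1 + 0.412082)² = 12 · (1.412082)² = 23.927696.

Rounded to 4 decimal places: λ_− ≈ 4.1478, λ_+ ≈ 23.9277.


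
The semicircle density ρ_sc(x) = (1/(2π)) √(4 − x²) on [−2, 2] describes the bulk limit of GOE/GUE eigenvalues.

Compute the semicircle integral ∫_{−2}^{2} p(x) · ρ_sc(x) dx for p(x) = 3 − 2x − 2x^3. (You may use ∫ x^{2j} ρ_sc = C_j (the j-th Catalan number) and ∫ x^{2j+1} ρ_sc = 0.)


Write p(x) = Σ a_i x^i, split into monomials and integrate each against ρ_sc separately.
Using ∫ x^{2j} ρ_sc = C_j = (1/(j+1)) C(2j, j) (Catalan numbers) and ∫ x^{2j+1} ρ_sc = 0 (odd monomials vanish by symmetry):
  i = 0 (even): a_0 · C_{0} = 3 · 1 = 3
  i = 1 (odd): ∫ x^1 ρ_sc = 0 (vanishes)
  i = 3 (odd): ∫ x^3 ρ_sc = 0 (vanishes)

Summing the contributions: ∫_{−2}^{2} p(x) ρ_sc(x) dx = 3.


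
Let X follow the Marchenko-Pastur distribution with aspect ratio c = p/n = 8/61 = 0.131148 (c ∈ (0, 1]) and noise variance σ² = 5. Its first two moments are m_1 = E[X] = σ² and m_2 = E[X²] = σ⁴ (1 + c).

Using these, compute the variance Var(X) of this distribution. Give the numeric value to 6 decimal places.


m_1 = E[X] = σ² = 5, so m_1² = 25.
m_2 = E[X²] = σ⁴ (1 + c) = 25 · (1 + 0.131148) = 25 · 1.131148 = 28.278689.
(Note m_2 − m_1² simplifies to c · σ⁴ = 0.131148 · 25.)

Var(X) = m_2 − m_1² = 28.278689 − 25 = 3.278689.


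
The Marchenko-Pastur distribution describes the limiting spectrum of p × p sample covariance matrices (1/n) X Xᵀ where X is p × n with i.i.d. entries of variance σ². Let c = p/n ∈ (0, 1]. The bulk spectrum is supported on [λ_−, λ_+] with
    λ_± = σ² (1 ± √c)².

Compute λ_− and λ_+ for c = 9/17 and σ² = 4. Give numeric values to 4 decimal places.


c = 9/17 = 0.529412; √c = 0.727607.
λ_− = σ² (1 − √c)² = 4 · (1 − 0.727607)² = 4 · (0.272393)² = 0.296792.
λ_+ = σ² (1 + √c)² = 4 · (1 + 0.727607)² = 4 · (1.727607)² = 11.938502.

Rounded to 4 decimal places: λ_− ≈ 0.2968, λ_+ ≈ 11.9385.


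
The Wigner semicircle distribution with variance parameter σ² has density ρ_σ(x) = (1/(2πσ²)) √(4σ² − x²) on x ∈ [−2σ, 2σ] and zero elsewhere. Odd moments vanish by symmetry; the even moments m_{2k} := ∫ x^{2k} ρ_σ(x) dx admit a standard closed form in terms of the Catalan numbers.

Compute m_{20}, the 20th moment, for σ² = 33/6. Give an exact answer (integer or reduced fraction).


By the scaled semicircle moment identity, m_{2k} = σ^{2k} · C_k with k = 10.
C_10 = (1/(k+1)) · C(2k, k) = (1/11) · C(20, 10) = (1/11) · 184756 = 16796.
σ^{2k} = (σ²)^k = (33/6)^10 = 25937424601/1024.

Therefore m_{20} = σ^{20} · C_10 = (25937424601/1024) · 16796 = 108911245899599/256.


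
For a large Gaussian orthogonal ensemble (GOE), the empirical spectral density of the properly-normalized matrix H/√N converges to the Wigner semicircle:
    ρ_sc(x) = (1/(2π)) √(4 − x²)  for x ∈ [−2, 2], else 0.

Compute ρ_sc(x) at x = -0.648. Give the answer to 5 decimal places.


ρ_sc(x) = (1/(2π)) √(4 − x²). With x = -0.648:
  4 − x² = 4 − (-0.648)² = 4 − 0.419904 = 3.580096.
  √(4 − x²) = 1.892114.
  1/(2π) = 0.159155.
  ρ_sc(-0.648) = 0.159155 · 1.892114 = 0.301139.

Rounded to 5 decimal places: ρ_sc(-0.648) ≈ 0.30114.


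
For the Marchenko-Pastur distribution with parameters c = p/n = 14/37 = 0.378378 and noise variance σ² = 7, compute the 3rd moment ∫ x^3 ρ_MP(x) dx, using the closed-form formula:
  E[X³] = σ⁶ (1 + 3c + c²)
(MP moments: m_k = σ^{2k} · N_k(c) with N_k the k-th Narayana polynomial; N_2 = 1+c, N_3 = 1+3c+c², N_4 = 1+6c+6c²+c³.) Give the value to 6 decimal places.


E[X³] = σ⁶ (1 + 3c + c²) (third MP moment). With σ² = 7 (so σ⁶ = 343) and c = 14/37 = 0.378378: E[X³] = 343 · (1 + 3·0.378378 + (0.378378)²) = 343 · 2.278305.

So E[X^3] = 781.458729.


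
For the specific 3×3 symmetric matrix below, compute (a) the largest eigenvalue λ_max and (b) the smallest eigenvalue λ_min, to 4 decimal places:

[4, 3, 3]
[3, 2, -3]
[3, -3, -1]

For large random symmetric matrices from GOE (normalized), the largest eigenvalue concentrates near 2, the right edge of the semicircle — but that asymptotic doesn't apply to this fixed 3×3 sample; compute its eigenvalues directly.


Since M is real symmetric, all three eigenvalues are real; they are the roots of det(λI − M) = λ³ − (tr M) λ² + s λ − det M, where s is the sum of the principal 2×2 minors.
tr M = 4 + 2 + (-1) = 5.
s = (4·2 − 3²) + (4·(-1) − 3²) + (2·(-1) − (-3)²) = -1 + (-13) + (-11) = -25.
det M (expand along row 1) = 4·(-11) − 3·6 + 3·(-15) = -107.
Characteristic polynomial: λ³ − 5λ² − 25λ + 107 = 0.
Substitute λ = y + (tr M)/3 = y + 1.666667 to remove the quadratic term: y³ + p·y + q = 0 with p = s − (tr M)²/3 = -33.333333 and q = −2(tr M)³/27 + (tr M)·s/3 − det M = 56.074074.
Three real roots ⇒ use the trigonometric (Viète) form: r = 2√(−p/3) = 6.666667, φ = arccos(3q/(p·r)) = arccos(-0.757000) = 2.429506 rad.
y_k = r·cos(φ/3 − 2πk/3) for k = 0, 1, 2 gives y = 4.597451, 1.882293, -6.479744.
λ_k = y_k + 1.666667 gives λ = 6.2641, 3.5490, -4.8131 (check: the sum is 5.0000 = tr M).

Hence λ_max = 6.2641 and λ_min = -4.8131.


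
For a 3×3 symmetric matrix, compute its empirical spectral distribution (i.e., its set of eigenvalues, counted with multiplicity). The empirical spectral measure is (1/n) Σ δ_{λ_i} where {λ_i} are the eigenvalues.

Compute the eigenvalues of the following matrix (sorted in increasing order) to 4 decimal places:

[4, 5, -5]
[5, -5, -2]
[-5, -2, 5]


Since M is real symmetric, all three eigenvalues are real; they are the roots of det(λI − M) = λ³ − (tr M) λ² + s λ − det M, where s is the sum of the principal 2×2 minors.
tr M = 4 + (-5) + 5 = 4.
s = (4·(-5) − 5²) + (4·5 − (-5)²) + ((-5)·5 − (-2)²) = -45 + (-5) + (-29) = -79.
det M (expand along row 1) = 4·(-29) − 5·15 + (-5)·(-35) = -16.
Characteristic polynomial: λ³ − 4λ² − 79λ + 16 = 0.
Substitute λ = y + (tr M)/3 = y + 1.333333 to remove the quadratic term: y³ + p·y + q = 0 with p = s − (tr M)²/3 = -84.333333 and q = −2(tr M)³/27 + (tr M)·s/3 − det M = -94.074074.
Three real roots ⇒ use the trigonometric (Viète) form: r = 2√(−p/3) = 10.603982, φ = arccos(3q/(p·r)) = arccos(0.315590) = 1.249718 rad.
y_k = r·cos(φ/3 − 2πk/3) for k = 0, 1, 2 gives y = 9.697141, -1.132737, -8.564404.
λ_k = y_k + 1.333333 gives λ = 11.0305, 0.2006, -7.2311 (check: the sum is 4.0000 = tr M).

Eigenvalues sorted in increasing order: [-7.2311, 0.2006, 11.0305].


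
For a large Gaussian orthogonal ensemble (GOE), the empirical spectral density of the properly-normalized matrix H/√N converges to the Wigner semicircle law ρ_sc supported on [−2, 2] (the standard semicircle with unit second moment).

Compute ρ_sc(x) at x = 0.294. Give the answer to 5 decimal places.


ρ_sc(x) = (1/(2π)) √(4 − x²). With x = 0.294:
  4 − x² = 4 − (0.294)² = 4 − 0.086436 = 3.913564.
  √(4 − x²) = 1.978273.
  1/(2π) = 0.159155.
  ρ_sc(0.294) = 0.159155 · 1.978273 = 0.314852.

Rounded to 5 decimal places: ρ_sc(0.294) ≈ 0.31485.


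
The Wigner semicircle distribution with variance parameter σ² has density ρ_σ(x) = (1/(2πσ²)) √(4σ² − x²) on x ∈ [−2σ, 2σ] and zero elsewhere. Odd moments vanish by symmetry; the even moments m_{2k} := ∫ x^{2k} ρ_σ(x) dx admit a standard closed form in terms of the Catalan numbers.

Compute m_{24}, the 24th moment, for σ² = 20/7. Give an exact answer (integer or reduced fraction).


By the scaled semicircle moment identity, m_{2k} = σ^{2k} · C_k with k = 12.
C_12 = (1/(k+1)) · C(2k, k) = (1/13) · C(24, 12) = (1/13) · 2704156 = 208012.
σ^{2k} = (σ²)^k = (20/7)^12 = 4096000000000000/13841287201.

Therefore m_{24} = σ^{24} · C_12 = (4096000000000000/13841287201) · 208012 = 121716736000000000000/1977326743.


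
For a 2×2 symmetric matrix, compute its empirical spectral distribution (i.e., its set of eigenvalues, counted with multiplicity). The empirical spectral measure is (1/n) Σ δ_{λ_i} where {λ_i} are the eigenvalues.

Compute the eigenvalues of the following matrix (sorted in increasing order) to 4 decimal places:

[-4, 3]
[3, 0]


Since M is real symmetric, both eigenvalues are real; they are the roots of det(λI − M) = λ² − (tr M) λ + det M.
tr M = -4 + 0 = -4.
det M = (-4)·0 − 3² = 0 − 9 = -9.
Characteristic polynomial: λ² + 4λ − 9 = 0.
Discriminant Δ = (tr M)² − 4·det M = 16 − (-36) = 52; √Δ = 7.211103.
λ = (tr M ± √Δ)/2 = (-4 ± 7.211103)/2, giving (tr M − √Δ)/2 = -5.6056 and (tr M + √Δ)/2 = 1.6056.

Eigenvalues sorted in increasing order: [-5.6056, 1.6056].


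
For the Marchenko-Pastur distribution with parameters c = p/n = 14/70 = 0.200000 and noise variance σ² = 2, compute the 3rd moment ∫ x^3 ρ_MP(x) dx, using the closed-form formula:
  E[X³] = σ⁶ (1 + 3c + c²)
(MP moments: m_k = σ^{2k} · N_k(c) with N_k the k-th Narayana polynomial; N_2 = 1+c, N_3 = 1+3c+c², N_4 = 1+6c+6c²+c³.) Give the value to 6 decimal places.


E[X³] = σ⁶ (1 + 3c + c²) (third MP moment). With σ² = 2 (so σ⁶ = 8) and c = 14/70 = 0.200000: E[X³] = 8 · (1 + 3·0.200000 + (0.200000)²) = 8 · 1.640000.

So E[X^3] = 13.120000.


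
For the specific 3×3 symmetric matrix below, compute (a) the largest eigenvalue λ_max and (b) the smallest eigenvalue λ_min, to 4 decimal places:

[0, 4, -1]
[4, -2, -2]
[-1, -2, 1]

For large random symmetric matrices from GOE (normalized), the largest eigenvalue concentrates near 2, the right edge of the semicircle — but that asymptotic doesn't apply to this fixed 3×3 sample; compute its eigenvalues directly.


Since M is real symmetric, all three eigenvalues are real; they are the roots of det(λI − M) = λ³ − (tr M) λ² + s λ − det M, where s is the sum of the principal 2×2 minors.
tr M = 0 + (-2) + 1 = -1.
s = (0·(-2) − 4²) + (0·1 − (-1)²) + ((-2)·1 − (-2)²) = -16 + (-1) + (-6) = -23.
det M (expand along row 1) = 0·(-6) − 4·2 + (-1)·(-10) = 2.
Characteristic polynomial: λ³ + λ² − 23λ − 2 = 0.
Substitute λ = y + (tr M)/3 = y − 0.333333 to remove the quadratic term: y³ + p·y + q = 0 with p = s − (tr M)²/3 = -23.333333 and q = −2(tr M)³/27 + (tr M)·s/3 − det M = 5.740741.
Three real roots ⇒ use the trigonometric (Viète) form: r = 2√(−p/3) = 5.577734, φ = arccos(3q/(p·r)) = arccos(-0.132329) = 1.703514 rad.
y_k = r·cos(φ/3 − 2πk/3) for k = 0, 1, 2 gives y = 4.702395, 0.246675, -4.949070.
λ_k = y_k − 0.333333 gives λ = 4.3691, -0.0867, -5.2824 (check: the sum is -1.0000 = tr M).

Hence λ_max = 4.3691 and λ_min = -5.2824.


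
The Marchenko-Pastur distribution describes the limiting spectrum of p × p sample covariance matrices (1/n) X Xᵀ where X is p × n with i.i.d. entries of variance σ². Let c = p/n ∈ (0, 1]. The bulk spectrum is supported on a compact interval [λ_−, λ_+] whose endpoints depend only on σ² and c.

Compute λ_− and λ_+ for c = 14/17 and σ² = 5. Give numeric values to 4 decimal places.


c = 14/17 = 0.823529; √c = 0.907485.
λ_− = σ² (1 − √c)² = 5 · (1 − 0.907485)² = 5 · (0.092515)² = 0.042795.
λ_+ = σ² (1 + √c)² = 5 · (1 + 0.907485)² = 5 · (1.907485)² = 18.192499.

Rounded to 4 decimal places: λ_− ≈ 0.0428, λ_+ ≈ 18.1925.


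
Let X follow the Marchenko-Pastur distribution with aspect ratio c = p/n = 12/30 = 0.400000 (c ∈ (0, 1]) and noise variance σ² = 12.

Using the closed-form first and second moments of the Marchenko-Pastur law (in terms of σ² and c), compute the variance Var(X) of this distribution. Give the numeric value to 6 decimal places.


Recall the MP moments m_1 = E[X] = σ² and m_2 = E[X²] = σ⁴ (1 + c).
m_1 = E[X] = σ² = 12, so m_1² = 144.
m_2 = E[X²] = σ⁴ (1 + c) = 144 · (1 + 0.400000) = 144 · 1.400000 = 201.600000.
(Note m_2 − m_1² simplifies to c · σ⁴ = 0.400000 · 144.)

Var(X) = m_2 − m_1² = 201.600000 − 144 = 57.600000.


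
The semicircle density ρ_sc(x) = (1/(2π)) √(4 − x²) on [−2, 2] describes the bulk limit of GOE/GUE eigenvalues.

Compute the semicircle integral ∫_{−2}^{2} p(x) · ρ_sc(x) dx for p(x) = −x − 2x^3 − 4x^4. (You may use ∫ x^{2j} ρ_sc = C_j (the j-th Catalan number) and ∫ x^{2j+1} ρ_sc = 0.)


Write p(x) = Σ a_i x^i, split into monomials and integrate each against ρ_sc separately.
Using ∫ x^{2j} ρ_sc = C_j = (1/(j+1)) C(2j, j) (Catalan numbers) and ∫ x^{2j+1} ρ_sc = 0 (odd monomials vanish by symmetry):
  i = 1 (odd): ∫ x^1 ρ_sc = 0 (vanishes)
  i = 3 (odd): ∫ x^3 ρ_sc = 0 (vanishes)
  i = 4 (even): a_4 · C_{2} = -4 · 2 = -8

Summing the contributions: ∫_{−2}^{2} p(x) ρ_sc(x) dx = -8.


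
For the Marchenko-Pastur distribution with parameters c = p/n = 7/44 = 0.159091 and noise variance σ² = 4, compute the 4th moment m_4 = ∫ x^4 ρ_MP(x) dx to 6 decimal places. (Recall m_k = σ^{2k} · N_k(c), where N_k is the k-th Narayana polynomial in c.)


E[X⁴] = σ⁸ (1 + 6c + 6c² + c³) (fourth MP moment). With σ² = 4 (so σ⁸ = 256) and c = 7/44 = 0.159091: E[X⁴] = 256 · (1 + 6·0.159091 + 6·(0.159091)² + (0.159091)³) = 256 · 2.110432.

So E[X^4] = 540.270473.


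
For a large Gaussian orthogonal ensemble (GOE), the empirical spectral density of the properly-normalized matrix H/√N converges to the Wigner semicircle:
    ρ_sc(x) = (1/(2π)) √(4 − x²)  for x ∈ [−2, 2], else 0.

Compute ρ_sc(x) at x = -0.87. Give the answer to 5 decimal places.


ρ_sc(x) = (1/(2π)) √(4 − x²). With x = -0.87:
  4 − x² = 4 − (-0.87)² = 4 − 0.756900 = 3.243100.
  √(4 − x²) = 1.800861.
  1/(2π) = 0.159155.
  ρ_sc(-0.87) = 0.159155 · 1.800861 = 0.286616.

Rounded to 5 decimal places: ρ_sc(-0.87) ≈ 0.28662.


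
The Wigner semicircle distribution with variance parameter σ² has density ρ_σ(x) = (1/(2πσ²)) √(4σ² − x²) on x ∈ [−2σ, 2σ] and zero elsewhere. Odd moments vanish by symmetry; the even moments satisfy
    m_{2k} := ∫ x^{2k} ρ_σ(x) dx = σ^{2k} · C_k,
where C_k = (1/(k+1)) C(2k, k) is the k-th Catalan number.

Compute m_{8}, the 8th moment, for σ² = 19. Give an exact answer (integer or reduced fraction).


By the scaled semicircle moment identity, m_{2k} = σ^{2k} · C_k with k = 4.
C_4 = (1/(k+1)) · C(2k, k) = (1/5) · C(8, 4) = (1/5) · 70 = 14.
σ^{2k} = (σ²)^k = (19)^4 = 130321.

Therefore m_{8} = σ^{8} · C_4 = 130321 · 14 = 1824494.


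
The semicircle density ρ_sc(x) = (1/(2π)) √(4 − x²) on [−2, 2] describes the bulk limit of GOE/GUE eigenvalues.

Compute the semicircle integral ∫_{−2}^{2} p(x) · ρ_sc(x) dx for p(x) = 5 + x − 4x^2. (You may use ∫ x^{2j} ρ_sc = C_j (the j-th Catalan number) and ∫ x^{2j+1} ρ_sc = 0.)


Write p(x) = Σ a_i x^i, split into monomials and integrate each against ρ_sc separately.
Using ∫ x^{2j} ρ_sc = C_j = (1/(j+1)) C(2j, j) (Catalan numbers) and ∫ x^{2j+1} ρ_sc = 0 (odd monomials vanish by symmetry):
  i = 0 (even): a_0 · C_{0} = 5 · 1 = 5
  i = 1 (odd): ∫ x^1 ρ_sc = 0 (vanishes)
  i = 2 (even): a_2 · C_{1} = -4 · 1 = -4

Summing the contributions: ∫_{−2}^{2} p(x) ρ_sc(x) dx = 5 + (-4) = 1.


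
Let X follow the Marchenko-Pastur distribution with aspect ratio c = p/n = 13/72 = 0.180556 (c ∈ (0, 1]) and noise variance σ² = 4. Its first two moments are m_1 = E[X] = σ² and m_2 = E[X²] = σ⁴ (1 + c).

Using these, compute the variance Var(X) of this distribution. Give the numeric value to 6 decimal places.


m_1 = E[X] = σ² = 4, so m_1² = 16.
m_2 = E[X²] = σ⁴ (1 + c) = 16 · (1 + 0.180556) = 16 · 1.180556 = 18.888889.
(Note m_2 − m_1² simplifies to c · σ⁴ = 0.180556 · 16.)

Var(X) = m_2 − m_1² = 18.888889 − 16 = 2.888889.
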